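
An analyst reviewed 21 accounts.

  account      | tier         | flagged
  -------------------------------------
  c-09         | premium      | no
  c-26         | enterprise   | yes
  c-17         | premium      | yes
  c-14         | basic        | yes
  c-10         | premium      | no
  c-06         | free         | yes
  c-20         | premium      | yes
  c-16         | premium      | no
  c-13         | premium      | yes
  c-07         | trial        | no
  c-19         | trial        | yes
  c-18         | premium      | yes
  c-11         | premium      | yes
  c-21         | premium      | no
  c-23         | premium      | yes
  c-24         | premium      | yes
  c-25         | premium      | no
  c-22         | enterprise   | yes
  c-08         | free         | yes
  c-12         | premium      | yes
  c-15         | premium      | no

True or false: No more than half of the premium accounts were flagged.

False

'No more than half of the premium accounts were flagged' holds iff |A ∩ B| ≤ |A ∖ B|.
A (the restrictor) = {c-09, c-17, c-10, c-20, c-16, c-13, c-18, c-11, c-21, c-23, c-24, c-25, c-12, c-15}, |A| = 14.
A ∩ B = {c-17, c-20, c-13, c-18, c-11, c-23, c-24, c-12}, so |A ∩ B| = 8.
A ∖ B = {c-09, c-10, c-16, c-21, c-25, c-15}, so |A ∖ B| = 6.
8 > 6, so the statement is false.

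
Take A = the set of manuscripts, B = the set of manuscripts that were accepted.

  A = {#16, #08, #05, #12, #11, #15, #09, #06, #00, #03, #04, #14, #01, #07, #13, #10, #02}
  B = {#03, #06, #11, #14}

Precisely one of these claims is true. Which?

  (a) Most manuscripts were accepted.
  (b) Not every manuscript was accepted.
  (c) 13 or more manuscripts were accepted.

|A| = 17, |A ∩ B| = 4, |A ∖ B| = 13.
(a) requires |A ∩ B| > |A ∖ B|: false.
(b) requires A ⊄ B (|A ∖ B| ≥ 1): true.
(c) requires |A ∩ B| ≥ 13: false.

(b)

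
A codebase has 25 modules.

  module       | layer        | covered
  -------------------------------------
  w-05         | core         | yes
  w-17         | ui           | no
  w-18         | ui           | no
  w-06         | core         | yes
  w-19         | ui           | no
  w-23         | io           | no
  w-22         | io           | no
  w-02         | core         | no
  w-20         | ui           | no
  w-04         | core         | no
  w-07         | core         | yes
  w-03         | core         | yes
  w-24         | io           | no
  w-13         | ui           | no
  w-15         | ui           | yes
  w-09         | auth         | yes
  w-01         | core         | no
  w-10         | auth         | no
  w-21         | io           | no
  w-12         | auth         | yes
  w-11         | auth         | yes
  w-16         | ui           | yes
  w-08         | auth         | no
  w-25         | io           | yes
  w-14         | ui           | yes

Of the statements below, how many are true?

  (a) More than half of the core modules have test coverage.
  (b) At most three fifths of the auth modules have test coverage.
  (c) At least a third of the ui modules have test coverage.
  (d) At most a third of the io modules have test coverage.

4

(a) core: |A| = 7, |A ∩ B| = 4; needs |A ∩ B| > |A ∖ B| — true.
(b) auth: |A| = 5, |A ∩ B| = 3; needs |A ∩ B| / |A| ≤ 3/5 — true.
(c) ui: |A| = 8, |A ∩ B| = 3; needs |A ∩ B| / |A| ≥ 1/3 — true.
(d) io: |A| = 5, |A ∩ B| = 1; needs |A ∩ B| / |A| ≤ 1/3 — true.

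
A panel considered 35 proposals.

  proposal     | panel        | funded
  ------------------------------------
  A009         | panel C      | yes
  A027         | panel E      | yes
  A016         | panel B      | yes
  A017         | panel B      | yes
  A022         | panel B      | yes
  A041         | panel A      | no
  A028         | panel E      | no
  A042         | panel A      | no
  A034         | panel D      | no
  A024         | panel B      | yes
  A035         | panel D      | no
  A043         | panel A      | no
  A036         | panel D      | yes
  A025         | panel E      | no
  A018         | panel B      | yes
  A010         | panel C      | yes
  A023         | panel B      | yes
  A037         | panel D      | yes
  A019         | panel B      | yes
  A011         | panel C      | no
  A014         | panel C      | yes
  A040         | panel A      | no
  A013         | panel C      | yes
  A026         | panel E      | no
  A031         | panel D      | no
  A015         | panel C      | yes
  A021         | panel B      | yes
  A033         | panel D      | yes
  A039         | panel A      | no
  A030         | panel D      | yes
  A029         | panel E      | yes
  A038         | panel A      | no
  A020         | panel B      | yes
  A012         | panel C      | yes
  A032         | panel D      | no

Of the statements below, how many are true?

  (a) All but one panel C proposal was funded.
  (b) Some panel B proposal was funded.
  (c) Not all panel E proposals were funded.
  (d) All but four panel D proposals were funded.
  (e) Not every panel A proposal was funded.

(a) panel C: |A| = 7, |A ∩ B| = 6; needs |A ∖ B| = 1 — true.
(b) panel B: |A| = 9, |A ∩ B| = 9; needs A ∩ B ≠ ∅ (|A ∩ B| ≥ 1) — true.
(c) panel E: |A| = 5, |A ∩ B| = 2; needs A ⊄ B (|A ∖ B| ≥ 1) — true.
(d) panel D: |A| = 8, |A ∩ B| = 4; needs |A ∖ B| = 4 — true.
(e) panel A: |A| = 6, |A ∩ B| = 0; needs A ⊄ B (|A ∖ B| ≥ 1) — true.

5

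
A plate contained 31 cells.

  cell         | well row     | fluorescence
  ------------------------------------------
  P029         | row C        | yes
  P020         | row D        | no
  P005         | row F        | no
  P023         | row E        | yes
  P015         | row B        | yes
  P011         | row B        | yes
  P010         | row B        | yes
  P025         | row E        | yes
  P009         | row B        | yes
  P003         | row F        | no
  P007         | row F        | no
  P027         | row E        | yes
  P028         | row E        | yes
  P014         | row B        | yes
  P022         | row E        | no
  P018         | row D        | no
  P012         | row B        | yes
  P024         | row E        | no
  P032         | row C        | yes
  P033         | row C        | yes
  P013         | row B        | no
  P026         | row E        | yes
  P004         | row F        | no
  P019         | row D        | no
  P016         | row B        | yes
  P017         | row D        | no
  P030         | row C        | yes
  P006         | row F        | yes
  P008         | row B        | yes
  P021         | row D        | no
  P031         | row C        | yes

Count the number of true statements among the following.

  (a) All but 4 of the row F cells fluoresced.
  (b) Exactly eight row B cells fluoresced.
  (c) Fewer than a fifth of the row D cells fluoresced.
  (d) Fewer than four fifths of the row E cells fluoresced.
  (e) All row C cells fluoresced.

(a) row F: |A| = 5, |A ∩ B| = 1; needs |A ∖ B| = 4 — true.
(b) row B: |A| = 9, |A ∩ B| = 8; needs |A ∩ B| = 8 — true.
(c) row D: |A| = 5, |A ∩ B| = 0; needs |A ∩ B| / |A| < 1/5 — true.
(d) row E: |A| = 7, |A ∩ B| = 5; needs |A ∩ B| / |A| < 4/5 — true.
(e) row C: |A| = 5, |A ∩ B| = 5; needs A ⊆ B, i.e. every element of A is in B (|A ∖ B| = 0) — true.

5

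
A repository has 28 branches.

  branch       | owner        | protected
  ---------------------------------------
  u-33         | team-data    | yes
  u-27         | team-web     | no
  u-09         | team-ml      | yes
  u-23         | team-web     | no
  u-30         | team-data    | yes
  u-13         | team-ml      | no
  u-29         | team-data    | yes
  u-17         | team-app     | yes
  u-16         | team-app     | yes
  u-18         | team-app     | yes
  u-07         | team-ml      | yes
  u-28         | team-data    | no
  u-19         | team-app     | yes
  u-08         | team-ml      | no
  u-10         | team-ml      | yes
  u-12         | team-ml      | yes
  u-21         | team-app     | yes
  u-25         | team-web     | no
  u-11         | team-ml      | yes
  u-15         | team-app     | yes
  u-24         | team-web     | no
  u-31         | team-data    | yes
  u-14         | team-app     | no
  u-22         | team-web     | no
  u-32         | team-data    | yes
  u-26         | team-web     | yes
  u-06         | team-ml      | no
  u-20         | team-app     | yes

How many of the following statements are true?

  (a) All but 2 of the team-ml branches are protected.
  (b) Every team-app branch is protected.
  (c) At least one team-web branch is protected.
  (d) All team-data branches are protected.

(a) team-ml: |A| = 8, |A ∩ B| = 5; needs |A ∖ B| = 2 — false.
(b) team-app: |A| = 8, |A ∩ B| = 7; needs A ⊆ B, i.e. every element of A is in B (|A ∖ B| = 0) — false.
(c) team-web: |A| = 6, |A ∩ B| = 1; needs A ∩ B ≠ ∅ (|A ∩ B| ≥ 1) — true.
(d) team-data: |A| = 6, |A ∩ B| = 5; needs A ⊆ B, i.e. every element of A is in B (|A ∖ B| = 0) — false.

1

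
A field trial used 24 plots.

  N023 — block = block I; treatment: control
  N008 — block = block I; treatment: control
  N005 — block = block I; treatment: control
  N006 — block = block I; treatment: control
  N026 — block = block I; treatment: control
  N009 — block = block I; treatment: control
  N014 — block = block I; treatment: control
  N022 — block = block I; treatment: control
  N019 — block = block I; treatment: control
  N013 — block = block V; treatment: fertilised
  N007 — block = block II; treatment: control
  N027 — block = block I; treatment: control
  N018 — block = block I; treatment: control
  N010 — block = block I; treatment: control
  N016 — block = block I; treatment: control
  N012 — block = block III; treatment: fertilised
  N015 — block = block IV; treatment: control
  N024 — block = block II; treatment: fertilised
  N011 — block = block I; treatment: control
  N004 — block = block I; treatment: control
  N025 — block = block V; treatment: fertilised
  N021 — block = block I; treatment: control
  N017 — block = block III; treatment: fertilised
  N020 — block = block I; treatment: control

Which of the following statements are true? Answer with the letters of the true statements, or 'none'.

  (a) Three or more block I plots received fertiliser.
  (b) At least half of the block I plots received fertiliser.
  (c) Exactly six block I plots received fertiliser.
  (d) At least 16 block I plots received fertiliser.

none

|A| = 17, |A ∩ B| = 0, |A ∖ B| = 17.
(a) |A ∩ B| ≥ 3: fails.
(b) |A ∩ B| ≥ |A ∖ B|: fails.
(c) |A ∩ B| = 6: fails.
(d) |A ∩ B| ≥ 16: fails.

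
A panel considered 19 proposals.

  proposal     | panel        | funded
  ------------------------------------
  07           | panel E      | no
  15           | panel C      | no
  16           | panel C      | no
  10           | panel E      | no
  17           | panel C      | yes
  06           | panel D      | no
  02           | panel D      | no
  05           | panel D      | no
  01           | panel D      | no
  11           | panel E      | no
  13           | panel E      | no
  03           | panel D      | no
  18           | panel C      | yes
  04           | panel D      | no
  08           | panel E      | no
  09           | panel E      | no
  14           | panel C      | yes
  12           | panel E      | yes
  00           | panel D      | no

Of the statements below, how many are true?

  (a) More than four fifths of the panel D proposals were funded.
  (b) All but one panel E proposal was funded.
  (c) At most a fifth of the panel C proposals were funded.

(a) panel D: |A| = 7, |A ∩ B| = 0; needs |A ∩ B| / |A| > 4/5 — false.
(b) panel E: |A| = 7, |A ∩ B| = 1; needs |A ∖ B| = 1 — false.
(c) panel C: |A| = 5, |A ∩ B| = 3; needs |A ∩ B| / |A| ≤ 1/5 — false.

0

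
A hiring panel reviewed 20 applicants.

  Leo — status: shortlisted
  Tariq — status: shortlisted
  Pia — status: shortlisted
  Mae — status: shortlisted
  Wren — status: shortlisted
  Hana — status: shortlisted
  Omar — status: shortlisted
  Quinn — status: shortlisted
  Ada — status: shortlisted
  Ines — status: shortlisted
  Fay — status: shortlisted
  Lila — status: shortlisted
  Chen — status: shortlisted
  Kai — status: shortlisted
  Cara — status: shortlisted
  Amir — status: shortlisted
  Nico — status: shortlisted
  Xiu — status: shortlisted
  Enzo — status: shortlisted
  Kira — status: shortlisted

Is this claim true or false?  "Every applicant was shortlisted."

The determiner here denotes the relation: A ⊆ B, i.e. every element of A is in B (|A ∖ B| = 0).
|A| = 20, |A ∩ B| = 20, |A ∖ B| = 0.
So the statement is true.

True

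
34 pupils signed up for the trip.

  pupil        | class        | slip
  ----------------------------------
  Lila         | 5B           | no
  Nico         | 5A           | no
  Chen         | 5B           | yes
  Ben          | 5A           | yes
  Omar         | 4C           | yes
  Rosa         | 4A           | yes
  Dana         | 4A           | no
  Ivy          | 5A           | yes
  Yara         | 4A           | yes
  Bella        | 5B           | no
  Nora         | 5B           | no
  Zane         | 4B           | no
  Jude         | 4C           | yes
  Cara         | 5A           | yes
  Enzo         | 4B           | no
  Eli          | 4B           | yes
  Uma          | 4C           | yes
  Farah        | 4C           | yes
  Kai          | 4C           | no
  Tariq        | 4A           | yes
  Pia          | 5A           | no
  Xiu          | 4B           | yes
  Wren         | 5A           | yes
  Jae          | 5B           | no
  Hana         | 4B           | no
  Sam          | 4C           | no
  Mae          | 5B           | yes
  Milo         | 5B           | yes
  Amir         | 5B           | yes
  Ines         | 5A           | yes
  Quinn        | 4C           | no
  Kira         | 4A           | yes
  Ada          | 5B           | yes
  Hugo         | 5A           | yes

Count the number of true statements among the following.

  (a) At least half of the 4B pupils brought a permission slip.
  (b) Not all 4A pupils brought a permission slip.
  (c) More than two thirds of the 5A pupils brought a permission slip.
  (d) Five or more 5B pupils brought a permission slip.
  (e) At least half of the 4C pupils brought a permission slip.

(a) 4B: |A| = 5, |A ∩ B| = 2; needs |A ∩ B| ≥ |A ∖ B| — false.
(b) 4A: |A| = 5, |A ∩ B| = 4; needs A ⊄ B (|A ∖ B| ≥ 1) — true.
(c) 5A: |A| = 8, |A ∩ B| = 6; needs |A ∩ B| / |A| > 2/3 — true.
(d) 5B: |A| = 9, |A ∩ B| = 5; needs |A ∩ B| ≥ 5 — true.
(e) 4C: |A| = 7, |A ∩ B| = 4; needs |A ∩ B| ≥ |A ∖ B| — true.

4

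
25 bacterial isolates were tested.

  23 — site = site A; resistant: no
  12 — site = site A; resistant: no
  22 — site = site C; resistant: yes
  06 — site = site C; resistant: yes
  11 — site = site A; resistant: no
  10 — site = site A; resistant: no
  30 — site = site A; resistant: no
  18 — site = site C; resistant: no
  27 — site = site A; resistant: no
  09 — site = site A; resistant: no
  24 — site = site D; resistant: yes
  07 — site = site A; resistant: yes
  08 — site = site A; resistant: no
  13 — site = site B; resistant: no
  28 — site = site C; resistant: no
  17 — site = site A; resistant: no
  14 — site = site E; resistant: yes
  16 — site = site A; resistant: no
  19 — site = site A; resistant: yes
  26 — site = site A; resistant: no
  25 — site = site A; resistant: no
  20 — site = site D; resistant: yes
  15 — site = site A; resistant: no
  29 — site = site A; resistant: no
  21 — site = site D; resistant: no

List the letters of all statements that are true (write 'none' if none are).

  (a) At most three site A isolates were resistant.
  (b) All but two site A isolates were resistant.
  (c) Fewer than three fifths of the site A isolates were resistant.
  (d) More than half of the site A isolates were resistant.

(a), (c)

|A| = 16, |A ∩ B| = 2, |A ∖ B| = 14.
(a) |A ∩ B| ≤ 3: holds.
(b) |A ∖ B| = 2: fails.
(c) |A ∩ B| / |A| < 3/5: holds.
(d) |A ∩ B| > |A ∖ B|: fails.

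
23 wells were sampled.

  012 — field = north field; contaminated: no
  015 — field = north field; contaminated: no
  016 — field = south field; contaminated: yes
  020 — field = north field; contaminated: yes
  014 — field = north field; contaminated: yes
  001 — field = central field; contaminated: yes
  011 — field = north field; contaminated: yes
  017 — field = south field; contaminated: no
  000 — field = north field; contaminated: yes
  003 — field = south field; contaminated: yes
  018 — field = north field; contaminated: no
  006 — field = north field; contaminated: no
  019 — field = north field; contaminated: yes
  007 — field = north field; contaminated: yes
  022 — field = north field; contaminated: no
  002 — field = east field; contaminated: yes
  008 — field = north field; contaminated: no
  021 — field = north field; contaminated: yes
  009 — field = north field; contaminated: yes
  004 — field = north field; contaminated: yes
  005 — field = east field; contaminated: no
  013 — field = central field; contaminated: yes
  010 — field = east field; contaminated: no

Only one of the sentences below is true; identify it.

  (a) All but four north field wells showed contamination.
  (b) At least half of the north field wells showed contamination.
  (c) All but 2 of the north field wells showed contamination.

|A| = 15, |A ∩ B| = 9, |A ∖ B| = 6.
(a) requires |A ∖ B| = 4: false.
(b) requires |A ∩ B| ≥ |A ∖ B|: true.
(c) requires |A ∖ B| = 2: false.

(b)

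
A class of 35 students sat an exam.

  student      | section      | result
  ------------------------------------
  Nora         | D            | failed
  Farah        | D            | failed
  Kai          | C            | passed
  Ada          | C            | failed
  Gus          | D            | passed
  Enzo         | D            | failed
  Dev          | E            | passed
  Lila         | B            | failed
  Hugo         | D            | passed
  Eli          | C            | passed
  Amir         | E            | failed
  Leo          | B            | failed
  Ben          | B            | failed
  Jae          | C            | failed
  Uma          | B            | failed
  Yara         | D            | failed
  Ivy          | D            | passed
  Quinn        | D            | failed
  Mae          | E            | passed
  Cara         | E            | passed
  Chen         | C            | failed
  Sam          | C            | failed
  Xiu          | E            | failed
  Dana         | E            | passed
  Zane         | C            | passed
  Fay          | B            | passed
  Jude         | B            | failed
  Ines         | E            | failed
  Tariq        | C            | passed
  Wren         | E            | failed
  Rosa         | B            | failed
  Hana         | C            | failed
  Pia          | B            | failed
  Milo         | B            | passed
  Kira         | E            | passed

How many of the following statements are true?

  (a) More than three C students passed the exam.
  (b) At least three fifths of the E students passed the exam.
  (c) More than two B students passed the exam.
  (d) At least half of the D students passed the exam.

(a) C: |A| = 9, |A ∩ B| = 4; needs |A ∩ B| > 3 — true.
(b) E: |A| = 9, |A ∩ B| = 5; needs |A ∩ B| / |A| ≥ 3/5 — false.
(c) B: |A| = 9, |A ∩ B| = 2; needs |A ∩ B| > 2 — false.
(d) D: |A| = 8, |A ∩ B| = 3; needs |A ∩ B| ≥ |A ∖ B| — false.

1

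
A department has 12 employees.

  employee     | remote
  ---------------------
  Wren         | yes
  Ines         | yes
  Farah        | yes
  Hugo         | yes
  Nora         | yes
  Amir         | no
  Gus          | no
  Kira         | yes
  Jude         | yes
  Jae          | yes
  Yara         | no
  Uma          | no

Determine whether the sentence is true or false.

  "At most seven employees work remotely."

False

Truth condition: |A ∩ B| ≤ 7.
A (the restrictor) = {Wren, Ines, Farah, Hugo, Nora, Amir, Gus, Kira, Jude, Jae, Yara, Uma}, |A| = 12.
A ∩ B = {Wren, Ines, Farah, Hugo, Nora, Kira, Jude, Jae}, so |A ∩ B| = 8.
|A ∩ B| = 8, so the statement is false.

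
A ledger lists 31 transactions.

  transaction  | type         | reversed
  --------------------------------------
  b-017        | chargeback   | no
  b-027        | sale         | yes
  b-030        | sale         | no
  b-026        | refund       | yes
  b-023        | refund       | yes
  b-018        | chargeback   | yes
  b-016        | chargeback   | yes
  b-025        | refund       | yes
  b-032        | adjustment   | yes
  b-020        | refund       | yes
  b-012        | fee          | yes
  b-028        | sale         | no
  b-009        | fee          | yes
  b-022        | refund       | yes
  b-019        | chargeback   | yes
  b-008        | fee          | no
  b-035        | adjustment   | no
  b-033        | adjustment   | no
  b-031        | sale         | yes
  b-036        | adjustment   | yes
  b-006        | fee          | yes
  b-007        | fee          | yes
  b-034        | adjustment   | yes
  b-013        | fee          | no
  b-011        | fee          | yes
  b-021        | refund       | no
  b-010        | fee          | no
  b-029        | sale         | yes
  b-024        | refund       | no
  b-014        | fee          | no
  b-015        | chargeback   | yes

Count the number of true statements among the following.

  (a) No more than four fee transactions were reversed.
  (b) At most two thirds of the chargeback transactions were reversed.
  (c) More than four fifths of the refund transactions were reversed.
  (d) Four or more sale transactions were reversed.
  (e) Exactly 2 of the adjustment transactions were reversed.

(a) fee: |A| = 9, |A ∩ B| = 5; needs |A ∩ B| ≤ 4 — false.
(b) chargeback: |A| = 5, |A ∩ B| = 4; needs |A ∩ B| / |A| ≤ 2/3 — false.
(c) refund: |A| = 7, |A ∩ B| = 5; needs |A ∩ B| / |A| > 4/5 — false.
(d) sale: |A| = 5, |A ∩ B| = 3; needs |A ∩ B| ≥ 4 — false.
(e) adjustment: |A| = 5, |A ∩ B| = 3; needs |A ∩ B| = 2 — false.

0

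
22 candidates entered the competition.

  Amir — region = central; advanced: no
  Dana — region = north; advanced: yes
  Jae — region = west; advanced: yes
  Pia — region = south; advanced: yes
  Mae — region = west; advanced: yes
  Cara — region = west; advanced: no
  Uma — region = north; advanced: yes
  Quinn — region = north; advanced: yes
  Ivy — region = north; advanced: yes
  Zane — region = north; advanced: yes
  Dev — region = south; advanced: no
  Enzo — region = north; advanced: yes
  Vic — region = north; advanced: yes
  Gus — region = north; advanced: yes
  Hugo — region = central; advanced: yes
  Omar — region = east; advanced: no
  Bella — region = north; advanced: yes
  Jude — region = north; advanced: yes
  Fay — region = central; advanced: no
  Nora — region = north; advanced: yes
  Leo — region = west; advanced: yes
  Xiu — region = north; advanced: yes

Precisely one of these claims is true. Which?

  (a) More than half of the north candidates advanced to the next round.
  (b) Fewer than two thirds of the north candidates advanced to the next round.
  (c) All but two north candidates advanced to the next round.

|A| = 12, |A ∩ B| = 12, |A ∖ B| = 0.
(a) requires |A ∩ B| > |A ∖ B|: true.
(b) requires |A ∩ B| / |A| < 2/3: false.
(c) requires |A ∖ B| = 2: false.

(a)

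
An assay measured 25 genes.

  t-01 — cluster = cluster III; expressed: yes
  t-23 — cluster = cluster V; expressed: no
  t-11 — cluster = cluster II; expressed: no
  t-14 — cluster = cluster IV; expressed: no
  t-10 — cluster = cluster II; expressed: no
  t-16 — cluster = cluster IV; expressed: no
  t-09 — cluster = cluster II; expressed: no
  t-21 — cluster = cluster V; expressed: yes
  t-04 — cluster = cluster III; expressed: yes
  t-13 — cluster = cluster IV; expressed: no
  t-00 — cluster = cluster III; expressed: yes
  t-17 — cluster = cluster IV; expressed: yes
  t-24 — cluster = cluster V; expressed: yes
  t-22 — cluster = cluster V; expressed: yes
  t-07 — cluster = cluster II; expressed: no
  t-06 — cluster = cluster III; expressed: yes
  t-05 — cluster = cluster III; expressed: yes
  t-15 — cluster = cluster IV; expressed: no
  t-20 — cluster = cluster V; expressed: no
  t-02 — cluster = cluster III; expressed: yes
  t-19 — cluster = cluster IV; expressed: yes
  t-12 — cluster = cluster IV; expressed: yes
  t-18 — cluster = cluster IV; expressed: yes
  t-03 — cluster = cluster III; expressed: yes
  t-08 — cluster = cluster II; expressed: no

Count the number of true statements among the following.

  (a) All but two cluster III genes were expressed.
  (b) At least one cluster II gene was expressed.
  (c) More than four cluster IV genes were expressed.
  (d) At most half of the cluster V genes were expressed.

0

(a) cluster III: |A| = 7, |A ∩ B| = 7; needs |A ∖ B| = 2 — false.
(b) cluster II: |A| = 5, |A ∩ B| = 0; needs A ∩ B ≠ ∅ (|A ∩ B| ≥ 1) — false.
(c) cluster IV: |A| = 8, |A ∩ B| = 4; needs |A ∩ B| > 4 — false.
(d) cluster V: |A| = 5, |A ∩ B| = 3; needs |A ∩ B| ≤ |A ∖ B| — false.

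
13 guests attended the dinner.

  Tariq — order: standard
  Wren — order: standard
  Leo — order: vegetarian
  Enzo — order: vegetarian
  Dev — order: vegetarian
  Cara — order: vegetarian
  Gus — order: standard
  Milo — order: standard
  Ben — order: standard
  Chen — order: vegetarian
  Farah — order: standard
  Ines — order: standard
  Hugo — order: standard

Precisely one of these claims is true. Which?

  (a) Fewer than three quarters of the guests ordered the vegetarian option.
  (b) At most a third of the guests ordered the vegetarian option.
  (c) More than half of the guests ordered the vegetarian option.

|A| = 13, |A ∩ B| = 5, |A ∖ B| = 8.
(a) requires |A ∩ B| / |A| < 3/4: true.
(b) requires |A ∩ B| / |A| ≤ 1/3: false.
(c) requires |A ∩ B| > |A ∖ B|: false.

(a)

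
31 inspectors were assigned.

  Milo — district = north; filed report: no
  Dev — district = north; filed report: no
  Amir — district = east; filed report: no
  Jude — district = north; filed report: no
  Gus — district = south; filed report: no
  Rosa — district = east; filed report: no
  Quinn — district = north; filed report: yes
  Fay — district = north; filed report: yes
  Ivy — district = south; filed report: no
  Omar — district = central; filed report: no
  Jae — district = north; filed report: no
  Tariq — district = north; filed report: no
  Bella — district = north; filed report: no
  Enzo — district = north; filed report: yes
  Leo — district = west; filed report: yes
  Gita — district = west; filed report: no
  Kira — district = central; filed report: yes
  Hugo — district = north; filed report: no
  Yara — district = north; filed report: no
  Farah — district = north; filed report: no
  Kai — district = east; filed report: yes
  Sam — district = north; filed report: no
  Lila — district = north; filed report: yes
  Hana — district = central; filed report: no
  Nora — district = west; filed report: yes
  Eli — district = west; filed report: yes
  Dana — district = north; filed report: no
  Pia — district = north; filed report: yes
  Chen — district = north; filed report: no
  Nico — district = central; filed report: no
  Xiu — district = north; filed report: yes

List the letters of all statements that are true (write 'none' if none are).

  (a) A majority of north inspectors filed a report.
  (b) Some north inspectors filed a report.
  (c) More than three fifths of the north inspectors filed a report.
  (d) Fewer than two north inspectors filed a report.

|A| = 18, |A ∩ B| = 6, |A ∖ B| = 12.
(a) |A ∩ B| > |A ∖ B|: fails.
(b) A ∩ B ≠ ∅ (|A ∩ B| ≥ 1): holds.
(c) |A ∩ B| / |A| > 3/5: fails.
(d) |A ∩ B| < 2: fails.

(b)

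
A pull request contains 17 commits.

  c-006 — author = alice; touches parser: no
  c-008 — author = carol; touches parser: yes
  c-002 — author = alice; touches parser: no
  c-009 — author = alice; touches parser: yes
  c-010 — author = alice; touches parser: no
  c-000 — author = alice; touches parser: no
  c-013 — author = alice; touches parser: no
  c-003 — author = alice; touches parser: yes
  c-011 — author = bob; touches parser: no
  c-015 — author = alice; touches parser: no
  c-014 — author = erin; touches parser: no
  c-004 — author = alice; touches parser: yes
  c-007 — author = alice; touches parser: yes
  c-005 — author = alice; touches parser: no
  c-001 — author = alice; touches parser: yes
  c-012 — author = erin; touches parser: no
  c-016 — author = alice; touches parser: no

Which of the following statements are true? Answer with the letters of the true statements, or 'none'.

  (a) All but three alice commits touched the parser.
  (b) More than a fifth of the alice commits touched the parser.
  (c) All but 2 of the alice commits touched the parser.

(b)

|A| = 13, |A ∩ B| = 5, |A ∖ B| = 8.
(a) |A ∖ B| = 3: fails.
(b) |A ∩ B| / |A| > 1/5: holds.
(c) |A ∖ B| = 2: fails.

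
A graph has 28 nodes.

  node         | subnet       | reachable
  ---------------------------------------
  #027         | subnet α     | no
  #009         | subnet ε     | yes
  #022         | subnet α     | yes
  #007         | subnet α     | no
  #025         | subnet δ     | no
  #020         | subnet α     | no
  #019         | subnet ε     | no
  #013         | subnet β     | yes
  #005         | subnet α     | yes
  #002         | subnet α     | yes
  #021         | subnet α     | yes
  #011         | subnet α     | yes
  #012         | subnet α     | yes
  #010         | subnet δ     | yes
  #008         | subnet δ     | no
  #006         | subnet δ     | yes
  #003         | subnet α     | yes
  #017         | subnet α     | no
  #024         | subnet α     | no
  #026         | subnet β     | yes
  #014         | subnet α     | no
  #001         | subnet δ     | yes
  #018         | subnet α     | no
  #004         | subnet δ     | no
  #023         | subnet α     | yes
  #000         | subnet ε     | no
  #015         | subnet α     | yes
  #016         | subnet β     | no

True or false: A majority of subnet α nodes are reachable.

The determiner here denotes the relation: |A ∩ B| > |A ∖ B|.
|A| = 16, |A ∩ B| = 9, |A ∖ B| = 7.
9 > 7, so the statement is true.

True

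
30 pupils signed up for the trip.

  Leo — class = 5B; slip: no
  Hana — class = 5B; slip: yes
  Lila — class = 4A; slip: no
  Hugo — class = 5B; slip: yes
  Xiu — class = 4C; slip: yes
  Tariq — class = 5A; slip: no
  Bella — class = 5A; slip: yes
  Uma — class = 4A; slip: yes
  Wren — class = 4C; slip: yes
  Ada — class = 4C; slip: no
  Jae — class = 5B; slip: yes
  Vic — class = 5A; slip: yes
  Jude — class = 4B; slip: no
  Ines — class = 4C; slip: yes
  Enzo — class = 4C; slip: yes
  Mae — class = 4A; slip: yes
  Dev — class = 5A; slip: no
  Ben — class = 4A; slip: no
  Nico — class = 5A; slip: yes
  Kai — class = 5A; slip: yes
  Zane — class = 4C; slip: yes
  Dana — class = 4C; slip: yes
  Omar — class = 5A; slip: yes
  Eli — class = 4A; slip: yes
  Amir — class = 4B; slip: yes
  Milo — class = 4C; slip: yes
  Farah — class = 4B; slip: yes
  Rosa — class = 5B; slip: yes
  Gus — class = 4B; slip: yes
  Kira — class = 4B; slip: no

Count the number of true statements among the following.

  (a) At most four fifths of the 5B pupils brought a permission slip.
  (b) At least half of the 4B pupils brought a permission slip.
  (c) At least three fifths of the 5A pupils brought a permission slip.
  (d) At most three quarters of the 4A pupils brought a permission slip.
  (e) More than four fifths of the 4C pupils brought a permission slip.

(a) 5B: |A| = 5, |A ∩ B| = 4; needs |A ∩ B| / |A| ≤ 4/5 — true.
(b) 4B: |A| = 5, |A ∩ B| = 3; needs |A ∩ B| ≥ |A ∖ B| — true.
(c) 5A: |A| = 7, |A ∩ B| = 5; needs |A ∩ B| / |A| ≥ 3/5 — true.
(d) 4A: |A| = 5, |A ∩ B| = 3; needs |A ∩ B| / |A| ≤ 3/4 — true.
(e) 4C: |A| = 8, |A ∩ B| = 7; needs |A ∩ B| / |A| > 4/5 — true.

5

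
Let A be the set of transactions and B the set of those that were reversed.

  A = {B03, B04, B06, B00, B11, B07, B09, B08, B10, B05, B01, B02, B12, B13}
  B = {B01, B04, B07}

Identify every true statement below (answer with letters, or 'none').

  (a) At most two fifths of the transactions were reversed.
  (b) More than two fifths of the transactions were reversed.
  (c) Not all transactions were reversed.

(a), (c)

|A| = 14, |A ∩ B| = 3, |A ∖ B| = 11.
(a) |A ∩ B| / |A| ≤ 2/5: holds.
(b) |A ∩ B| / |A| > 2/5: fails.
(c) A ⊄ B (|A ∖ B| ≥ 1): holds.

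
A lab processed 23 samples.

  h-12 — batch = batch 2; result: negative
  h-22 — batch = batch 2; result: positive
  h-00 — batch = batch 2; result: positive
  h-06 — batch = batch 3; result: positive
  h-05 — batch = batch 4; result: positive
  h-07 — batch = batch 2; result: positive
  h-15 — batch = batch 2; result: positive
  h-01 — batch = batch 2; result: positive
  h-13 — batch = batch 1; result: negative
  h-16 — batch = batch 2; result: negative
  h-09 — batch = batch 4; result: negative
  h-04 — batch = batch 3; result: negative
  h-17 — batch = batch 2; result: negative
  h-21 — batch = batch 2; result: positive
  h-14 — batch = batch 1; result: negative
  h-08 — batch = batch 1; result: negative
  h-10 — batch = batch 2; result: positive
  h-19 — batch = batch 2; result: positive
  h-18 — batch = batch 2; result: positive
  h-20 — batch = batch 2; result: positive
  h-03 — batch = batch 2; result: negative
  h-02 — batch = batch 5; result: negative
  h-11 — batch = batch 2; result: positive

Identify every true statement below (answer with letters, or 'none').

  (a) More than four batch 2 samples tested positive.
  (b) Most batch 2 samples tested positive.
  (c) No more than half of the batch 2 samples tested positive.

(a), (b)

|A| = 15, |A ∩ B| = 11, |A ∖ B| = 4.
(a) |A ∩ B| > 4: holds.
(b) |A ∩ B| > |A ∖ B|: holds.
(c) |A ∩ B| ≤ |A ∖ B|: fails.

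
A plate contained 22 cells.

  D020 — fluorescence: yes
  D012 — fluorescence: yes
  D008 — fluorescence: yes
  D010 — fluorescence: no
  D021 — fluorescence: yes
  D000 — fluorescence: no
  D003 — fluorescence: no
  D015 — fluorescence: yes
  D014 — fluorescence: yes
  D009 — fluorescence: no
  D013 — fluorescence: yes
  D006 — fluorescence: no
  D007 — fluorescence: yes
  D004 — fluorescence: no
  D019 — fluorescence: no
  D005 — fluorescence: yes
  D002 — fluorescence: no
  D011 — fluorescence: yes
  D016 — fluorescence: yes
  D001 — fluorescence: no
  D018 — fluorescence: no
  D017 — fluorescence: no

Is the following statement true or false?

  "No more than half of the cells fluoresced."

True

'No more than half of the cells fluoresced' holds iff |A ∩ B| ≤ |A ∖ B|.
|A| = 22, |A ∩ B| = 11, |A ∖ B| = 11.
11 = 11, so the statement is true.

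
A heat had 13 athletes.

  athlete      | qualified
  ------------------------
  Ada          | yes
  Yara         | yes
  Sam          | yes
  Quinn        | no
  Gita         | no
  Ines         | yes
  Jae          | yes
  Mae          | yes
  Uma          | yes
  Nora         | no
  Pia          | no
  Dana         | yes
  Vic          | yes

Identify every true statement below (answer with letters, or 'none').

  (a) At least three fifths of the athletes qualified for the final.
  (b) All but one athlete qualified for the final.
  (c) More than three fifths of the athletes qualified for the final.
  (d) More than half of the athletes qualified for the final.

|A| = 13, |A ∩ B| = 9, |A ∖ B| = 4.
(a) |A ∩ B| / |A| ≥ 3/5: holds.
(b) |A ∖ B| = 1: fails.
(c) |A ∩ B| / |A| > 3/5: holds.
(d) |A ∩ B| > |A ∖ B|: holds.

(a), (c), (d)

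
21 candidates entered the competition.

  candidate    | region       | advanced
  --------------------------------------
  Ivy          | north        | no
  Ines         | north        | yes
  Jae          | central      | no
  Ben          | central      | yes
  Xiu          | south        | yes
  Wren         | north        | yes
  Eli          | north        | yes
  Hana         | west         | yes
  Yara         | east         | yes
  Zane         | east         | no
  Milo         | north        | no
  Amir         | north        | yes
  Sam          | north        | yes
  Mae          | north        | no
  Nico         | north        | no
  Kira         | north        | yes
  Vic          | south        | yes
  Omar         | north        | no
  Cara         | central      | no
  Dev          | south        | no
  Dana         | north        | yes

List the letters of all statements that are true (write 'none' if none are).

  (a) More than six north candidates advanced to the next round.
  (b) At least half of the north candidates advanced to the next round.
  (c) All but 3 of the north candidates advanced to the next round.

|A| = 12, |A ∩ B| = 7, |A ∖ B| = 5.
(a) |A ∩ B| > 6: holds.
(b) |A ∩ B| ≥ |A ∖ B|: holds.
(c) |A ∖ B| = 3: fails.

(a), (b)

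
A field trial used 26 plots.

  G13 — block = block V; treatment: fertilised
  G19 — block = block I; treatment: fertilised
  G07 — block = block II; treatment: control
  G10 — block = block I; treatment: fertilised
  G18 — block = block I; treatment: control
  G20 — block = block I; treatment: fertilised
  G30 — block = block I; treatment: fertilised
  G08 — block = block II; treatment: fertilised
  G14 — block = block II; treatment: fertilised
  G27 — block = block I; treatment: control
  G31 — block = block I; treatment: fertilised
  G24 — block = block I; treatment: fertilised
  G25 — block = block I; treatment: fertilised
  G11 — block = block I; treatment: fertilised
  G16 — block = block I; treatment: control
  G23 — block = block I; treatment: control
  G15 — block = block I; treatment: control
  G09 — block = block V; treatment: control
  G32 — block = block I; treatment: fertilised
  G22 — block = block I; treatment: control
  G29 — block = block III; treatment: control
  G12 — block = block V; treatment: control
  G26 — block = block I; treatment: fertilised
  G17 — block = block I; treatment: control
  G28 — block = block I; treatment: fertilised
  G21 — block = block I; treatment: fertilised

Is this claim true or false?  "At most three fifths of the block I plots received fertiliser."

Truth condition: |A ∩ B| / |A| ≤ 3/5.
|A| = 19, |A ∩ B| = 12, |A ∖ B| = 7.
|A ∩ B|/|A| = 12/19, so the statement is false.

False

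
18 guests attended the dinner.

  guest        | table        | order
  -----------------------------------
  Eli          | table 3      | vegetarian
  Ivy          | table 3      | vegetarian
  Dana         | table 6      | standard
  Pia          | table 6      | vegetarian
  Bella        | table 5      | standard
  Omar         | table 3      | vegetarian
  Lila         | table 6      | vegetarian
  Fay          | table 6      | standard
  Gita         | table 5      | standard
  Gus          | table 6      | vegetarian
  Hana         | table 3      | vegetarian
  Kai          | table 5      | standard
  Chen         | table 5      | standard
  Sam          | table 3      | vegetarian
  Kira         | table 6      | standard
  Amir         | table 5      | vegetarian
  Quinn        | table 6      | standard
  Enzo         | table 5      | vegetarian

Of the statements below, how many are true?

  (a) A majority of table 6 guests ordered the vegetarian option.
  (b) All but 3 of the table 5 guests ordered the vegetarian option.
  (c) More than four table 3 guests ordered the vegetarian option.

(a) table 6: |A| = 7, |A ∩ B| = 3; needs |A ∩ B| > |A ∖ B| — false.
(b) table 5: |A| = 6, |A ∩ B| = 2; needs |A ∖ B| = 3 — false.
(c) table 3: |A| = 5, |A ∩ B| = 5; needs |A ∩ B| > 4 — true.

1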